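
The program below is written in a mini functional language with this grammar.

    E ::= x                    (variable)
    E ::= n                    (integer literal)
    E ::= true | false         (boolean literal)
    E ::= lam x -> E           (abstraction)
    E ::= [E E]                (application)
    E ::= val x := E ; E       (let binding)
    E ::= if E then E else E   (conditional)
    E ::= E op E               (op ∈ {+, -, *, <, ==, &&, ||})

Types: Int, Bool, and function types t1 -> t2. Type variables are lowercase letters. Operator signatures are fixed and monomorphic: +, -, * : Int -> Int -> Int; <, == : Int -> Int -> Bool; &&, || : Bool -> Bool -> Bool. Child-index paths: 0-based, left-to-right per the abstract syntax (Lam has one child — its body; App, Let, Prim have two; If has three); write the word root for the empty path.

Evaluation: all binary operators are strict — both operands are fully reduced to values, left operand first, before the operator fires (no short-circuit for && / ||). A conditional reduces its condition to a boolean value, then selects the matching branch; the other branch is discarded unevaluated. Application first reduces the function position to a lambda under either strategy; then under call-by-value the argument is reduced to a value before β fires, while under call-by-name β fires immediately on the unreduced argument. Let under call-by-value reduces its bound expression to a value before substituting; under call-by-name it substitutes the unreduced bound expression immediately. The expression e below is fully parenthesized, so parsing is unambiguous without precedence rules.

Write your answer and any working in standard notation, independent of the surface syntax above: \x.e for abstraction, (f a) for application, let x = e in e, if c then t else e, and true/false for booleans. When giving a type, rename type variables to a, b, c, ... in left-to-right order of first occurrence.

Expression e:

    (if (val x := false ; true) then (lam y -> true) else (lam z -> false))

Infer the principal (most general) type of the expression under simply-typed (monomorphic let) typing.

Answer: a -> Bool

Derivation:
let x : Bool
  unify Bool ~ Bool
\y._ : a -> Bool
\z._ : b -> Bool
  unify a -> Bool ~ b -> Bool
  unify a ~ b
  unify Bool ~ Bool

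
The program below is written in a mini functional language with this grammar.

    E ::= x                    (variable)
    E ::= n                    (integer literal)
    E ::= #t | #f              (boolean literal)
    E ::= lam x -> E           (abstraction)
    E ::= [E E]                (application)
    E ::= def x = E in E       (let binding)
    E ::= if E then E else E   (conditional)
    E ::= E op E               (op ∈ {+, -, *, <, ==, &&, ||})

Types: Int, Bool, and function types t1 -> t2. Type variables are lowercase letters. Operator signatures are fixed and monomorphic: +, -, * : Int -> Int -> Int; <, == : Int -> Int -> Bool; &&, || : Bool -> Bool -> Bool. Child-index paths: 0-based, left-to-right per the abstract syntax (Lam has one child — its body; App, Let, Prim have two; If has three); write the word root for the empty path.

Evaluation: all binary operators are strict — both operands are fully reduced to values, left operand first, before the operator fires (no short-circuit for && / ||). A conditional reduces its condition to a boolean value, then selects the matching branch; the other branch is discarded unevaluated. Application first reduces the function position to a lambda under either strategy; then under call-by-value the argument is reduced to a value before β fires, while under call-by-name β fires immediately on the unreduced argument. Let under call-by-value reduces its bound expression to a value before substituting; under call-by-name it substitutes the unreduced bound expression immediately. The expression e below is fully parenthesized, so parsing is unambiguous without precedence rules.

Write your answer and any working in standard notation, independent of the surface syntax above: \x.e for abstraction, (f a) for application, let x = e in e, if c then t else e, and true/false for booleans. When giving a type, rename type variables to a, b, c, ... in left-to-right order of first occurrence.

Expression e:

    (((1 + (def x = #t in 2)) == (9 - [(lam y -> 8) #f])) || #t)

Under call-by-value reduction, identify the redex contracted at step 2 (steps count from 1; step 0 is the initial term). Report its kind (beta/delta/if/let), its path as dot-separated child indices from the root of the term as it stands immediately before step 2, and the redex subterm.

Working:
step 0: (((1 + (let x = true in 2)) == (9 - ((\y.8) false))) || true)
step 1: [let@0.0.1] (((1 + 2) == (9 - ((\y.8) false))) || true)
step 2: [delta@0.0] ((3 == (9 - ((\y.8) false))) || true)

Answer: delta at 0.0 : (1 + 2)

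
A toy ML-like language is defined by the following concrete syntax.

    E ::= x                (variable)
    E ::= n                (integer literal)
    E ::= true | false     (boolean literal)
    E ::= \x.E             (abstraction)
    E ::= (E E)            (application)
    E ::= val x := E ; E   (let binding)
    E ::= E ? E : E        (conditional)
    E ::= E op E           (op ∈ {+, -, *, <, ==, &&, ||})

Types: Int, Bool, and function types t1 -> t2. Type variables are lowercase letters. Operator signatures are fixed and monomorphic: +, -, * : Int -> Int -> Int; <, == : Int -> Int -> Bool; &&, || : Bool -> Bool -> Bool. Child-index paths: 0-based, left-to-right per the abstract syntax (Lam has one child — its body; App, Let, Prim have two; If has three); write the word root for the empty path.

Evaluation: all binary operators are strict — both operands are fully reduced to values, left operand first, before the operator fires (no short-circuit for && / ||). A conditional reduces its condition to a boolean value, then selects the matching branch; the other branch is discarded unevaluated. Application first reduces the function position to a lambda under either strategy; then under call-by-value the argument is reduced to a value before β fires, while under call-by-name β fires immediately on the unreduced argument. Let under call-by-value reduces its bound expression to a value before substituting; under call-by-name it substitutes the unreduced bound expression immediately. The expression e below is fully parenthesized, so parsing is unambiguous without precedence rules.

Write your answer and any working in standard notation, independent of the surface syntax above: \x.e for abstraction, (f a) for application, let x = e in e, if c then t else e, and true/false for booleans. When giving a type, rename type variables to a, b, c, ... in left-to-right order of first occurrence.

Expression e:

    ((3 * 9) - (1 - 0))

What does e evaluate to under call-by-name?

Trace:
step 0: ((3 * 9) - (1 - 0))
step 1: [delta@0] (27 - (1 - 0))
step 2: [delta@1] (27 - 1)
step 3: [delta@root] 26

Answer: 26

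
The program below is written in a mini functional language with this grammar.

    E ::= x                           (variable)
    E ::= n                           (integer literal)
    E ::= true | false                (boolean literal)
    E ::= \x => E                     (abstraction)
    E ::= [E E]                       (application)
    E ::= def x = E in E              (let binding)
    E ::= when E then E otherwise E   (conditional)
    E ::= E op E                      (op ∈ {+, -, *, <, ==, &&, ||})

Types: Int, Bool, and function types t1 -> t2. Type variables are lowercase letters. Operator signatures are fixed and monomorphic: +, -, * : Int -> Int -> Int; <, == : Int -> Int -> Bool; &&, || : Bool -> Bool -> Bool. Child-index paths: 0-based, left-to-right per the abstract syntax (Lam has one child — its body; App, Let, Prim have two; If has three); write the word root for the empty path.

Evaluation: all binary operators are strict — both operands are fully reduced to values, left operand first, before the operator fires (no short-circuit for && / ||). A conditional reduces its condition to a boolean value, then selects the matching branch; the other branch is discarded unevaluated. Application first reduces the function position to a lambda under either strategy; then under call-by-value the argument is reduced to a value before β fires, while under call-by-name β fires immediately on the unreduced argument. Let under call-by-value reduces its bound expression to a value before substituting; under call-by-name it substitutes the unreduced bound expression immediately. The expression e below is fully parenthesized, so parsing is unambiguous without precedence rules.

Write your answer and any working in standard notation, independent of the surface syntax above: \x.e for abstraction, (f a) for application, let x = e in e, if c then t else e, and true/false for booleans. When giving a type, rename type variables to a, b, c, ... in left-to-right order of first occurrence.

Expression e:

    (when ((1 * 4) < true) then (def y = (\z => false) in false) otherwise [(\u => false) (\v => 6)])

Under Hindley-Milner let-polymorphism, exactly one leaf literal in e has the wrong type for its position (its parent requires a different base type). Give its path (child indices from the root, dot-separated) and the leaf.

Working:
  unify Int ~ Int
  unify Int ~ Int
  unify Int ~ Int
  unify Bool ~ Int
  FAIL: mismatch Bool ~ Int

Answer: 0.1 : true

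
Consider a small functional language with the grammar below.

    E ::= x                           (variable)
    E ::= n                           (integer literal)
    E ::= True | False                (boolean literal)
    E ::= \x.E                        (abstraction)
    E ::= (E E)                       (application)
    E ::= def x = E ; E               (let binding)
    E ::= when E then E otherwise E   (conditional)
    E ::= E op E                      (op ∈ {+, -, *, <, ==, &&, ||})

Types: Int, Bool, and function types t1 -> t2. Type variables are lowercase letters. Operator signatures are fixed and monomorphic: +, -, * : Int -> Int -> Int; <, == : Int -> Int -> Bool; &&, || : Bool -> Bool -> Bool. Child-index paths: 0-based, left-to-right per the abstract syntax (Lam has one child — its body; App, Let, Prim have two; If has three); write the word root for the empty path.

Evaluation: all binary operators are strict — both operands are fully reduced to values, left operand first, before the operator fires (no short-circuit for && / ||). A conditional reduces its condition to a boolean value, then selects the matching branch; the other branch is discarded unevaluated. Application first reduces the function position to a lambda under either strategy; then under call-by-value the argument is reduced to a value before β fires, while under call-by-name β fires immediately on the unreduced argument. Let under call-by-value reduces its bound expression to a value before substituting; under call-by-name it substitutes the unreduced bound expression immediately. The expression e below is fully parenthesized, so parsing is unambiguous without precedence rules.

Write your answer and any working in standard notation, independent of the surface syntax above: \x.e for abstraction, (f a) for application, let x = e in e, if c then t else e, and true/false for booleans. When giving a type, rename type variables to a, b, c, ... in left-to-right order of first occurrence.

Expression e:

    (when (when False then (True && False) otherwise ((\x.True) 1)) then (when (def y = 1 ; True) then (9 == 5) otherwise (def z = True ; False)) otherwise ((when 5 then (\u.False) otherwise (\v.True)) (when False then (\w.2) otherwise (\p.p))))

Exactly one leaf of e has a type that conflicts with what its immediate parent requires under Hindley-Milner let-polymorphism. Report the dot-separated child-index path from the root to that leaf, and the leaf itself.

Derivation:
  unify Bool ~ Bool
  unify Bool ~ Bool
  unify Bool ~ Bool
\x._ : a -> Bool
  unify a -> Bool ~ Int -> b
  unify a ~ Int
  unify Bool ~ b
_ _ : Bool
  unify Bool ~ Bool
  unify Bool ~ Bool
let y : Int
  unify Bool ~ Bool
  unify Int ~ Int
  unify Int ~ Int
let z : Bool
  unify Bool ~ Bool
  unify Int ~ Bool
  FAIL: mismatch Int ~ Bool

Answer: 2.0.0 : 5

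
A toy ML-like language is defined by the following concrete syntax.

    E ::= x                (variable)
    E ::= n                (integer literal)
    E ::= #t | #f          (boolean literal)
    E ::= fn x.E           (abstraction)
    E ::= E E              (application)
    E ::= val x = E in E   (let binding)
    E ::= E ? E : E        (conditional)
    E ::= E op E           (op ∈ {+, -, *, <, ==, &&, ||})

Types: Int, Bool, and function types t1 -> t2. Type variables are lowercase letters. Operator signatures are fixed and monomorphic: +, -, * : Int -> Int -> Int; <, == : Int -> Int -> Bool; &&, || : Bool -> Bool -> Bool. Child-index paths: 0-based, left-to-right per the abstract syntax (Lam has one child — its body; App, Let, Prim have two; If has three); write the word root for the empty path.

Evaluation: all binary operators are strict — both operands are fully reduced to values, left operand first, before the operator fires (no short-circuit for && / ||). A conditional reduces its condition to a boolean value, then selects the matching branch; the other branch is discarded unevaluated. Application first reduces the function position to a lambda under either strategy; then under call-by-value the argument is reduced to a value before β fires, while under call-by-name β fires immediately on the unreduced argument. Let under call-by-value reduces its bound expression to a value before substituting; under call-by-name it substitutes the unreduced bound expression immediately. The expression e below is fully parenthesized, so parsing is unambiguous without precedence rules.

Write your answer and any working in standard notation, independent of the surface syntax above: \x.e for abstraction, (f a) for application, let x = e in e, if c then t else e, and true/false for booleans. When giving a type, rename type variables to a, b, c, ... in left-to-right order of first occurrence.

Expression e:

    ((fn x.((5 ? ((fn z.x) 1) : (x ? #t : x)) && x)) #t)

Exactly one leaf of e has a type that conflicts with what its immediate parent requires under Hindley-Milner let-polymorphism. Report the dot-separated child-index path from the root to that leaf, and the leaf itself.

Answer: 0.0.0.0 : 5

Trace:
  unify Int ~ Bool
  FAIL: mismatch Int ~ Bool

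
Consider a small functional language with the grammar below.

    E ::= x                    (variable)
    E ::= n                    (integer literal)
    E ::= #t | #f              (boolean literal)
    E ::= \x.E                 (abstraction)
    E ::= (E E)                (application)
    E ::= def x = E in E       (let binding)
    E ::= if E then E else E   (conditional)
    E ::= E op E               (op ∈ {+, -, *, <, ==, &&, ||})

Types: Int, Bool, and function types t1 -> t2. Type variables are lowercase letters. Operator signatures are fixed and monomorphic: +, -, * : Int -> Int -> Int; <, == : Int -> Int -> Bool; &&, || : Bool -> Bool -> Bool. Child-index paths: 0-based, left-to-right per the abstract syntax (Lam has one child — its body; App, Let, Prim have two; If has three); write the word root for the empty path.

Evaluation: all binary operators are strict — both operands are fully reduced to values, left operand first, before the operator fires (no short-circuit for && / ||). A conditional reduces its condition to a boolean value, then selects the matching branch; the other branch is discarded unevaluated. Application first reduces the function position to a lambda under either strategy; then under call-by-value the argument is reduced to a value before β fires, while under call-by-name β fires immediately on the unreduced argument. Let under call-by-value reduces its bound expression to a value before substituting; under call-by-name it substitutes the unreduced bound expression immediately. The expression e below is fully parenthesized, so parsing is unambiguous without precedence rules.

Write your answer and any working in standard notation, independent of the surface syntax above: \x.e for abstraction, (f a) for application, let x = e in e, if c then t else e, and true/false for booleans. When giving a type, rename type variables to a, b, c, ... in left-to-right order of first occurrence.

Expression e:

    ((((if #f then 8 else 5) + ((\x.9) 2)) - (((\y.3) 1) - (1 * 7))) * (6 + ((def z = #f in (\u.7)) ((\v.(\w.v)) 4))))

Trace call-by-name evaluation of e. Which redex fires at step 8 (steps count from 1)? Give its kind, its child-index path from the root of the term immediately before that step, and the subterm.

Trace:
step 0: ((((if false then 8 else 5) + ((\x.9) 2)) - (((\y.3) 1) - (1 * 7))) * (6 + ((let z = false in (\u.7)) ((\v.(\w.v)) 4))))
step 1: [if@0.0.0] (((5 + ((\x.9) 2)) - (((\y.3) 1) - (1 * 7))) * (6 + ((let z = false in (\u.7)) ((\v.(\w.v)) 4))))
step 2: [beta@0.0.1] (((5 + 9) - (((\y.3) 1) - (1 * 7))) * (6 + ((let z = false in (\u.7)) ((\v.(\w.v)) 4))))
step 3: [delta@0.0] ((14 - (((\y.3) 1) - (1 * 7))) * (6 + ((let z = false in (\u.7)) ((\v.(\w.v)) 4))))
step 4: [beta@0.1.0] ((14 - (3 - (1 * 7))) * (6 + ((let z = false in (\u.7)) ((\v.(\w.v)) 4))))
step 5: [delta@0.1.1] ((14 - (3 - 7)) * (6 + ((let z = false in (\u.7)) ((\v.(\w.v)) 4))))
step 6: [delta@0.1] ((14 - -4) * (6 + ((let z = false in (\u.7)) ((\v.(\w.v)) 4))))
step 7: [delta@0] (18 * (6 + ((let z = false in (\u.7)) ((\v.(\w.v)) 4))))
step 8: [let@1.1.0] (18 * (6 + ((\u.7) ((\v.(\w.v)) 4))))

Answer: let at 1.1.0 : (let z = false in (\u.7))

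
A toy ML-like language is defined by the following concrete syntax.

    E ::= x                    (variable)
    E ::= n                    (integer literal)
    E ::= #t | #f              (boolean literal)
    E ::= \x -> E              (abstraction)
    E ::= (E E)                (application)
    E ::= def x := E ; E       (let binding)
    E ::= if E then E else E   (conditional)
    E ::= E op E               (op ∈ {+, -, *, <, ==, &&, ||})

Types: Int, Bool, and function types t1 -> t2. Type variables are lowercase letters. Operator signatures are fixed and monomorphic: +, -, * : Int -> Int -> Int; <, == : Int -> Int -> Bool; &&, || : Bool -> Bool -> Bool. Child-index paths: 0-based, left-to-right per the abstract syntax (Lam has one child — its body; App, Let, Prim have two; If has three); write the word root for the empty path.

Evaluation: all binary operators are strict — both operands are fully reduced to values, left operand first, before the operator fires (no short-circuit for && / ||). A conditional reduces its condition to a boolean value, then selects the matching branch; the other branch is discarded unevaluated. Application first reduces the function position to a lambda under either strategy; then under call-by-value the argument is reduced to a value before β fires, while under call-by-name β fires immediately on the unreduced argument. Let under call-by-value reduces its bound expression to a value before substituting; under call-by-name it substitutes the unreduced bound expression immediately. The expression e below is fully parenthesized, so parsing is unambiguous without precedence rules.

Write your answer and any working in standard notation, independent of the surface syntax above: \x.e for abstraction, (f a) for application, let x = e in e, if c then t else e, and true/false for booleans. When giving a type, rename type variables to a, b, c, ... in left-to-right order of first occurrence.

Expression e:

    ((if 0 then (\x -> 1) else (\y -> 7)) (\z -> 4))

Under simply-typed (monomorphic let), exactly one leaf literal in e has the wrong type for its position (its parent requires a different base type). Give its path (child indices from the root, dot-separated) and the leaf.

Derivation:
  unify Int ~ Bool
  FAIL: mismatch Int ~ Bool

Answer: 0.0 : 0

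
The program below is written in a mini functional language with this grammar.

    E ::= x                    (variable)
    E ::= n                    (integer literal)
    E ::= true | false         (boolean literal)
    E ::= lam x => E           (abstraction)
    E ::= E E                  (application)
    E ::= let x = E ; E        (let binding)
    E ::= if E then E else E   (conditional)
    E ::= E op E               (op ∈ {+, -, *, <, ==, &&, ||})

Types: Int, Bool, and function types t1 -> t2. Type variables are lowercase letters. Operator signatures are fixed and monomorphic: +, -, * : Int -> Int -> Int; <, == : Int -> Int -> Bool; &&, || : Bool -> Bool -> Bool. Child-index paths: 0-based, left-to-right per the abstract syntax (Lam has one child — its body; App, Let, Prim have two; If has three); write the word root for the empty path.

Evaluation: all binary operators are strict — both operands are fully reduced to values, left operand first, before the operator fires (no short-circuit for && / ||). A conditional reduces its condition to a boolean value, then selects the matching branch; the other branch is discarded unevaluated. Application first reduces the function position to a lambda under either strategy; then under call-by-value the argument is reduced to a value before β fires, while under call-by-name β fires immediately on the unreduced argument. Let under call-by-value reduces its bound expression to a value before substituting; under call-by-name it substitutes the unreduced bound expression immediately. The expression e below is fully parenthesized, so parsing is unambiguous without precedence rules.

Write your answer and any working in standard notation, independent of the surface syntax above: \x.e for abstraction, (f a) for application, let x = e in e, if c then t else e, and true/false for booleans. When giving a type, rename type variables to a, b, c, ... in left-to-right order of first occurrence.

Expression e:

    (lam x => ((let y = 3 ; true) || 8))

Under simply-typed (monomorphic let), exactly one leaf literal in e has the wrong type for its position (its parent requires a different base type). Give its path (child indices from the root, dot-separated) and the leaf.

Derivation:
let y : Int
  unify Bool ~ Bool
  unify Int ~ Bool
  FAIL: mismatch Int ~ Bool

Answer: 0.1 : 8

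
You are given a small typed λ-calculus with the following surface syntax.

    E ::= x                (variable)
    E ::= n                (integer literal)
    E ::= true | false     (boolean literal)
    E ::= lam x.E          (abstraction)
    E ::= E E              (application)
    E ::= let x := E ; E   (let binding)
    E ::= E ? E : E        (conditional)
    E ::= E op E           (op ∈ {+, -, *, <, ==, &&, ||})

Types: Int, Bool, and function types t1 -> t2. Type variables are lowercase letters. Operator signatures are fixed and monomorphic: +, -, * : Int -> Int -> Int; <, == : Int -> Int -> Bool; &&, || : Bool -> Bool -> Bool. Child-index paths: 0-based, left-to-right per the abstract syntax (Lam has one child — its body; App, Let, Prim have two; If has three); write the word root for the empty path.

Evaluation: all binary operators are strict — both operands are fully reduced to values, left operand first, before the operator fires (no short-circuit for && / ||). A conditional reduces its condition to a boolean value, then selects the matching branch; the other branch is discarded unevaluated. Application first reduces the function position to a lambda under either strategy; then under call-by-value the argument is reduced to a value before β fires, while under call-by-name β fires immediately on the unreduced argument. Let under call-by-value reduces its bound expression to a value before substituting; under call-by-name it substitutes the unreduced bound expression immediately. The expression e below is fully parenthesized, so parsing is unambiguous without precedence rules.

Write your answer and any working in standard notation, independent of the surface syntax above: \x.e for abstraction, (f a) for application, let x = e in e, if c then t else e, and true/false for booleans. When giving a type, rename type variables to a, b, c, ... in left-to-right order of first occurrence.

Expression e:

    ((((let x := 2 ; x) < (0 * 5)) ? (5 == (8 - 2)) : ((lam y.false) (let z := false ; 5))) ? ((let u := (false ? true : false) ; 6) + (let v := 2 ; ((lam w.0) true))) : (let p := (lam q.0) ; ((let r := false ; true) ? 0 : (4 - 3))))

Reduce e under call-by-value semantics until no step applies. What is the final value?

Answer: 0

Derivation:
step 0: (if (if ((let x = 2 in x) < (0 * 5)) then (5 == (8 - 2)) else ((\y.false) (let z = false in 5))) then ((let u = (if false then true else false) in 6) + (let v = 2 in ((\w.0) true))) else (let p = (\q.0) in (if (let r = false in true) then 0 else (4 - 3))))
step 1: [let@0.0.0] (if (if (2 < (0 * 5)) then (5 == (8 - 2)) else ((\y.false) (let z = false in 5))) then ((let u = (if false then true else false) in 6) + (let v = 2 in ((\w.0) true))) else (let p = (\q.0) in (if (let r = false in true) then 0 else (4 - 3))))
step 2: [delta@0.0.1] (if (if (2 < 0) then (5 == (8 - 2)) else ((\y.false) (let z = false in 5))) then ((let u = (if false then true else false) in 6) + (let v = 2 in ((\w.0) true))) else (let p = (\q.0) in (if (let r = false in true) then 0 else (4 - 3))))
step 3: [delta@0.0] (if (if false then (5 == (8 - 2)) else ((\y.false) (let z = false in 5))) then ((let u = (if false then true else false) in 6) + (let v = 2 in ((\w.0) true))) else (let p = (\q.0) in (if (let r = false in true) then 0 else (4 - 3))))
step 4: [if@0] (if ((\y.false) (let z = false in 5)) then ((let u = (if false then true else false) in 6) + (let v = 2 in ((\w.0) true))) else (let p = (\q.0) in (if (let r = false in true) then 0 else (4 - 3))))
step 5: [let@0.1] (if ((\y.false) 5) then ((let u = (if false then true else false) in 6) + (let v = 2 in ((\w.0) true))) else (let p = (\q.0) in (if (let r = false in true) then 0 else (4 - 3))))
step 6: [beta@0] (if false then ((let u = (if false then true else false) in 6) + (let v = 2 in ((\w.0) true))) else (let p = (\q.0) in (if (let r = false in true) then 0 else (4 - 3))))
step 7: [if@root] (let p = (\q.0) in (if (let r = false in true) then 0 else (4 - 3)))
step 8: [let@root] (if (let r = false in true) then 0 else (4 - 3))
step 9: [let@0] (if true then 0 else (4 - 3))
step 10: [if@root] 0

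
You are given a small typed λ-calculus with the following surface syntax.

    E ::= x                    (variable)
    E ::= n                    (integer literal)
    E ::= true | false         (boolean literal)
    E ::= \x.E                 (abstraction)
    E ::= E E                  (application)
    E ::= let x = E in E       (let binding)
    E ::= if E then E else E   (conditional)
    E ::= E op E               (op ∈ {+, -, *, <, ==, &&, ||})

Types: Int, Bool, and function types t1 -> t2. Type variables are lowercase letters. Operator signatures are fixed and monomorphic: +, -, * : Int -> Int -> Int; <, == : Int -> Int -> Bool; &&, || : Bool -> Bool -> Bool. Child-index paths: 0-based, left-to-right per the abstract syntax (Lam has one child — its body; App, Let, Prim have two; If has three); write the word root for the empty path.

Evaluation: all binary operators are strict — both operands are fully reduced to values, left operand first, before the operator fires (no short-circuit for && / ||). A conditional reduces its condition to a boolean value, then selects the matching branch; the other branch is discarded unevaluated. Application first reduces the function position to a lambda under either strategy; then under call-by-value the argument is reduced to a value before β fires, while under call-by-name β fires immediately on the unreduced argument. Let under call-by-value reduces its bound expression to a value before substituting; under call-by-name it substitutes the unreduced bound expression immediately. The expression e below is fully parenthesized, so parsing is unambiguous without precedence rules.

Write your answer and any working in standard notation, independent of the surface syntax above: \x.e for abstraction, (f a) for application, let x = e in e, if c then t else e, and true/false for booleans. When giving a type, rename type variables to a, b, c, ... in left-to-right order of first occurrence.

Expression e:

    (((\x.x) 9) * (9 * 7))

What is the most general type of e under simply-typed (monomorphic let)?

Working:
x : a
\x._ : a -> a
  unify a -> a ~ Int -> b
  unify a ~ Int
  unify Int ~ b
_ _ : Int
  unify Int ~ Int
  unify Int ~ Int
  unify Int ~ Int
  unify Int ~ Int

Answer: Int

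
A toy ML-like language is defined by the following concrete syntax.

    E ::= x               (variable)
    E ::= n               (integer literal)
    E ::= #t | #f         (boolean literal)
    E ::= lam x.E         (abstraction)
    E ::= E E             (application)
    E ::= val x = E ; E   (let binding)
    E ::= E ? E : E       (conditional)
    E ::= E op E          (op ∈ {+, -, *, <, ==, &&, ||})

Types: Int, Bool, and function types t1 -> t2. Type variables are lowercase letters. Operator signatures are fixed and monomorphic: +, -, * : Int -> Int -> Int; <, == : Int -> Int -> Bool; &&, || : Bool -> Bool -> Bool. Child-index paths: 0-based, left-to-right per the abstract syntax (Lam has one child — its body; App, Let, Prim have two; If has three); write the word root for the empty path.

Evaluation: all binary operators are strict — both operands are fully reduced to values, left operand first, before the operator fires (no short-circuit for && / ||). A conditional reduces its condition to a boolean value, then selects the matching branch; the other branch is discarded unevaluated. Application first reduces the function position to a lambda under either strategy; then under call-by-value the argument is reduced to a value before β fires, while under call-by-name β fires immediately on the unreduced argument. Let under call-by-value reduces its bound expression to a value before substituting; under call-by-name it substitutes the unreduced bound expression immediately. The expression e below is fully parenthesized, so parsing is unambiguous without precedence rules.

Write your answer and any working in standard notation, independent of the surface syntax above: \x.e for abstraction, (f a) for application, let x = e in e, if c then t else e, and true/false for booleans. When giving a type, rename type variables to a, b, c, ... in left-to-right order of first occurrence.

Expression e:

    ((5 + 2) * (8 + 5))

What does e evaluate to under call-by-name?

Derivation:
step 0: ((5 + 2) * (8 + 5))
step 1: [delta@0] (7 * (8 + 5))
step 2: [delta@1] (7 * 13)
step 3: [delta@root] 91

Answer: 91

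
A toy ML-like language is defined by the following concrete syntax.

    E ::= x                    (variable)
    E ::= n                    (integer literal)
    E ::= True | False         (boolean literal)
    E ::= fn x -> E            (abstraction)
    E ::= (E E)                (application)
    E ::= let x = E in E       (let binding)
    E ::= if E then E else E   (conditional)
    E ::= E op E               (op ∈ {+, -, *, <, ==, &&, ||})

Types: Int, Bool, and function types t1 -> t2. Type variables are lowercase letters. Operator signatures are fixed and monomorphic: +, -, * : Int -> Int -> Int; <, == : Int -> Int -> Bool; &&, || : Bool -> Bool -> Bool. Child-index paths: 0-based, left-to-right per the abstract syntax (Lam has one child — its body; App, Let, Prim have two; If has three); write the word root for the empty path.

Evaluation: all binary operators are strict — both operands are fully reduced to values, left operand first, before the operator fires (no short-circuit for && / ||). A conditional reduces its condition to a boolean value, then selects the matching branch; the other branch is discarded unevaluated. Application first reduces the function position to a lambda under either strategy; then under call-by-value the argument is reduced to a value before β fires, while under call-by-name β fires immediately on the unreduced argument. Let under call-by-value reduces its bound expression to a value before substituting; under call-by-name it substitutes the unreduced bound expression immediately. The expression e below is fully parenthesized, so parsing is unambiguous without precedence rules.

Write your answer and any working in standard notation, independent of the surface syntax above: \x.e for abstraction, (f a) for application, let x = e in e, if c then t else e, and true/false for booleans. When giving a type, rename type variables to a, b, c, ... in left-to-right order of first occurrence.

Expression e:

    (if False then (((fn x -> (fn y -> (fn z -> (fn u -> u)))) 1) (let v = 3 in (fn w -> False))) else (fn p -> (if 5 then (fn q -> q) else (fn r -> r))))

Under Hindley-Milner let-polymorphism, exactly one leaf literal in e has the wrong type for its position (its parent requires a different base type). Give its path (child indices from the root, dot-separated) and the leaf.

Trace:
  unify Bool ~ Bool
u : d
\u._ : d -> d
\z._ : c -> d -> d
\y._ : b -> c -> d -> d
\x._ : a -> b -> c -> d -> d
  unify a -> b -> c -> d -> d ~ Int -> e
  unify a ~ Int
  unify b -> c -> d -> d ~ e
_ _ : b -> c -> d -> d
let v : Int
\w._ : f -> Bool
  unify b -> c -> d -> d ~ (f -> Bool) -> g
  unify b ~ f -> Bool
  unify c -> d -> d ~ g
_ _ : c -> d -> d
  unify Int ~ Bool
  FAIL: mismatch Int ~ Bool

Answer: 2.0.0 : 5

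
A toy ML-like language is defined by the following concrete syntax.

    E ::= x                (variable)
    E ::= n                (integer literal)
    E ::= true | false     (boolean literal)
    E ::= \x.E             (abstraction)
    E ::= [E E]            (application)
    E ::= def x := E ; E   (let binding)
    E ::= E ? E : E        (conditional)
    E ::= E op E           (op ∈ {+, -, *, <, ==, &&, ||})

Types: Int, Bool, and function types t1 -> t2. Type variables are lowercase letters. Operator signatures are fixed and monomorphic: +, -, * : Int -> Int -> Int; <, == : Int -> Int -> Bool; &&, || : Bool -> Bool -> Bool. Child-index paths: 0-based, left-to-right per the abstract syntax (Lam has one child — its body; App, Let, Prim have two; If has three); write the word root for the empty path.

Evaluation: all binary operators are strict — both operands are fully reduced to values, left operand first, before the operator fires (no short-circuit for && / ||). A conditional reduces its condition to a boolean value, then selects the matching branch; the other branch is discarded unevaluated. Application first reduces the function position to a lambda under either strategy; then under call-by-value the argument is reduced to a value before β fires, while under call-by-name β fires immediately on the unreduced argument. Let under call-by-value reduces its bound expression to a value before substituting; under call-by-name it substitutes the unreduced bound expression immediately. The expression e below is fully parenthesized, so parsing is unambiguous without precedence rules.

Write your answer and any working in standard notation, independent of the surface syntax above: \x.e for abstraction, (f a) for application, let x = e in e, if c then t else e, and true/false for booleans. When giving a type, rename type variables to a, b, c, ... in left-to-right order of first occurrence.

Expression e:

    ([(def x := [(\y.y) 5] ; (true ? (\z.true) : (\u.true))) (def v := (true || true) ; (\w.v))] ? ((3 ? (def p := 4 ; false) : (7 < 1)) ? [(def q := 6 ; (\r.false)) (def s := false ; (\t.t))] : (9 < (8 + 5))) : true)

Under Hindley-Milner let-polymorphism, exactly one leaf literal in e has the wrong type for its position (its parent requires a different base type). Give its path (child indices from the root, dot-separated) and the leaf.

Trace:
y : a
\y._ : a -> a
  unify a -> a ~ Int -> b
  unify a ~ Int
  unify Int ~ b
_ _ : Int
let x : Int
  unify Bool ~ Bool
\z._ : c -> Bool
\u._ : d -> Bool
  unify c -> Bool ~ d -> Bool
  unify c ~ d
  unify Bool ~ Bool
  unify Bool ~ Bool
  unify Bool ~ Bool
let v : Bool
v : Bool
\w._ : e -> Bool
  unify d -> Bool ~ (e -> Bool) -> f
  unify d ~ e -> Bool
  unify Bool ~ f
_ _ : Bool
  unify Bool ~ Bool
  unify Int ~ Bool
  FAIL: mismatch Int ~ Bool

Answer: 1.0.0 : 3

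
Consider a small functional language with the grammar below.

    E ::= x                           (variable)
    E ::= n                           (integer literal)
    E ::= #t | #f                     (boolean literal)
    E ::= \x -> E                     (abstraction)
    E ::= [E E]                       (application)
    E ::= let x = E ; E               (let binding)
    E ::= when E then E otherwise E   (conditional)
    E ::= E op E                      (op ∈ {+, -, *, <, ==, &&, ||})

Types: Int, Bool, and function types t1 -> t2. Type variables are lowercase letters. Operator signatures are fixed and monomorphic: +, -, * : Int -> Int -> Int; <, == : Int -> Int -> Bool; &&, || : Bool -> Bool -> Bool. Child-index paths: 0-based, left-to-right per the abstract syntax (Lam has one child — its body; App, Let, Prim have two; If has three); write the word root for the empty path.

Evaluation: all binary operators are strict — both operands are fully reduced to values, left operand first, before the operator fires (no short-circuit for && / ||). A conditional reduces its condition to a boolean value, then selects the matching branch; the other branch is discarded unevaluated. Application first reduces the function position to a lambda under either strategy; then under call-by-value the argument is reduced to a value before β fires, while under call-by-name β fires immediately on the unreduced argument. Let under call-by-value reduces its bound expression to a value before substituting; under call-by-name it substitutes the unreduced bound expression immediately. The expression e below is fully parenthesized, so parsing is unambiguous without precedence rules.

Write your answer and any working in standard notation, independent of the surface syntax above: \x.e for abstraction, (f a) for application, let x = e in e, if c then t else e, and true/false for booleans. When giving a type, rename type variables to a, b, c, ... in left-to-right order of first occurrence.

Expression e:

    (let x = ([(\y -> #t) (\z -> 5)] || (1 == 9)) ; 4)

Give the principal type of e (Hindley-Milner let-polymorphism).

Derivation:
\y._ : a -> Bool
\z._ : b -> Int
  unify a -> Bool ~ (b -> Int) -> c
  unify a ~ b -> Int
  unify Bool ~ c
_ _ : Bool
  unify Bool ~ Bool
  unify Int ~ Int
  unify Int ~ Int
  unify Bool ~ Bool
let x : Bool

Answer: Int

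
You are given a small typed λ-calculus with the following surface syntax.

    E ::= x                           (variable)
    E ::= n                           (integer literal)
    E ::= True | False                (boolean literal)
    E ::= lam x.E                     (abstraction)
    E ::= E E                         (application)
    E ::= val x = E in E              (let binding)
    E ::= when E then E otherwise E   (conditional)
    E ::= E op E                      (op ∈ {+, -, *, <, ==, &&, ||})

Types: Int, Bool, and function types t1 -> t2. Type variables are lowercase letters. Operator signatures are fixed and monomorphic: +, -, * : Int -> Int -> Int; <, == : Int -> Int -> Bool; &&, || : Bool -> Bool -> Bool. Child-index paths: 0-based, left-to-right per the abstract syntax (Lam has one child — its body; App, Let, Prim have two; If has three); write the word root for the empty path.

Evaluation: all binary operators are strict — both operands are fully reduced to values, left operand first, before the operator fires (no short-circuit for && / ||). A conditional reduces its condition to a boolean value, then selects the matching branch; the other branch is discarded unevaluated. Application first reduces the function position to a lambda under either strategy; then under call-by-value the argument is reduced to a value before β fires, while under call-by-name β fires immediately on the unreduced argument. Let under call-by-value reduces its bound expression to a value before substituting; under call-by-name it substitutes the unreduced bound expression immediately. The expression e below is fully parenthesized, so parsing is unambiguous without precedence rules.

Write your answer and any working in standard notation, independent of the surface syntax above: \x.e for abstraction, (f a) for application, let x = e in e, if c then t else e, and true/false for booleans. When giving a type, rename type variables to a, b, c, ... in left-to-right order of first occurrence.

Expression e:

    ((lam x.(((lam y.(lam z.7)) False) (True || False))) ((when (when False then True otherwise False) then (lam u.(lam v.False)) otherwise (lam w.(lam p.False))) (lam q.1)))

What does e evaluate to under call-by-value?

Trace:
step 0: ((\x.(((\y.(\z.7)) false) (true || false))) ((if (if false then true else false) then (\u.(\v.false)) else (\w.(\p.false))) (\q.1)))
step 1: [if@1.0.0] ((\x.(((\y.(\z.7)) false) (true || false))) ((if false then (\u.(\v.false)) else (\w.(\p.false))) (\q.1)))
step 2: [if@1.0] ((\x.(((\y.(\z.7)) false) (true || false))) ((\w.(\p.false)) (\q.1)))
step 3: [beta@1] ((\x.(((\y.(\z.7)) false) (true || false))) (\p.false))
step 4: [beta@root] (((\y.(\z.7)) false) (true || false))
step 5: [beta@0] ((\z.7) (true || false))
step 6: [delta@1] ((\z.7) true)
step 7: [beta@root] 7

Answer: 7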